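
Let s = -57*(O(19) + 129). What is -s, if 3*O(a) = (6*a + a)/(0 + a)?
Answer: 7486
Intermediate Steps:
O(a) = 7/3 (O(a) = ((6*a + a)/(0 + a))/3 = ((7*a)/a)/3 = (1/3)*7 = 7/3)
s = -7486 (s = -57*(7/3 + 129) = -57*394/3 = -7486)
-s = -1*(-7486) = 7486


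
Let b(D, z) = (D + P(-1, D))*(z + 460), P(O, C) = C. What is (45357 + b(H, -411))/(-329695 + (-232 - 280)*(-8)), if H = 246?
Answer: -23155/108533 ≈ -0.21335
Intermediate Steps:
b(D, z) = 2*D*(460 + z) (b(D, z) = (D + D)*(z + 460) = (2*D)*(460 + z) = 2*D*(460 + z))
(45357 + b(H, -411))/(-329695 + (-232 - 280)*(-8)) = (45357 + 2*246*(460 - 411))/(-329695 + (-232 - 280)*(-8)) = (45357 + 2*246*49)/(-329695 - 512*(-8)) = (45357 + 24108)/(-329695 + 4096) = 69465/(-325599) = 69465*(-1/325599) = -23155/108533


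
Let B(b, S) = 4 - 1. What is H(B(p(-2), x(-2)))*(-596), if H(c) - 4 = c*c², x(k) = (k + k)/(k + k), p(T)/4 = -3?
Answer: -18476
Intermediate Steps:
p(T) = -12 (p(T) = 4*(-3) = -12)
x(k) = 1 (x(k) = (2*k)/((2*k)) = (2*k)*(1/(2*k)) = 1)
B(b, S) = 3
H(c) = 4 + c³ (H(c) = 4 + c*c² = 4 + c³)
H(B(p(-2), x(-2)))*(-596) = (4 + 3³)*(-596) = (4 + 27)*(-596) = 31*(-596) = -18476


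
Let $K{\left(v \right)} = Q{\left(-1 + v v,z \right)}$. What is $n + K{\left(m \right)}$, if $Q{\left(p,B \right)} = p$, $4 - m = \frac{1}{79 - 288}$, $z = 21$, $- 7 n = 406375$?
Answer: $- \frac{17746268159}{305767} \approx -58039.0$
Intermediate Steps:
$n = - \frac{406375}{7}$ ($n = \left(- \frac{1}{7}\right) 406375 = - \frac{406375}{7} \approx -58054.0$)
$m = \frac{837}{209}$ ($m = 4 - \frac{1}{79 - 288} = 4 - \frac{1}{-209} = 4 - - \frac{1}{209} = 4 + \frac{1}{209} = \frac{837}{209} \approx 4.0048$)
$K{\left(v \right)} = -1 + v^{2}$ ($K{\left(v \right)} = -1 + v v = -1 + v^{2}$)
$n + K{\left(m \right)} = - \frac{406375}{7} - \left(1 - \left(\frac{837}{209}\right)^{2}\right) = - \frac{406375}{7} + \left(-1 + \frac{700569}{43681}\right) = - \frac{406375}{7} + \frac{656888}{43681} = - \frac{17746268159}{305767}$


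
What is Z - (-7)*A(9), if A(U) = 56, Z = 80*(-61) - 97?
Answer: -4585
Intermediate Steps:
Z = -4977 (Z = -4880 - 97 = -4977)
Z - (-7)*A(9) = -4977 - (-7)*56 = -4977 - 1*(-392) = -4977 + 392 = -4585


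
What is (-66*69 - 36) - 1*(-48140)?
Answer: 43550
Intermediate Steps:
(-66*69 - 36) - 1*(-48140) = (-4554 - 36) + 48140 = -4590 + 48140 = 43550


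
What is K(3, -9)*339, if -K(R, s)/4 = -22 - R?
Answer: 33900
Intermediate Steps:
K(R, s) = 88 + 4*R (K(R, s) = -4*(-22 - R) = 88 + 4*R)
K(3, -9)*339 = (88 + 4*3)*339 = (88 + 12)*339 = 100*339 = 33900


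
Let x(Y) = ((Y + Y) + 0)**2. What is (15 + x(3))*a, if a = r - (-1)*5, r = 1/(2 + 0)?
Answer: 561/2 ≈ 280.50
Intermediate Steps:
r = 1/2 ≈ 0.50000
x(Y) = 4*Y**2 (x(Y) = (2*Y + 0)**2 = (2*Y)**2 = 4*Y**2)
a = 11/2 (a = 1/2 - (-1)*5 = 1/2 - 1*(-5) = 1/2 + 5 = 11/2 ≈ 5.5000)
(15 + x(3))*a = (15 + 4*3**2)*(11/2) = (15 + 4*9)*(11/2) = (15 + 36)*(11/2) = 51*(11/2) = 561/2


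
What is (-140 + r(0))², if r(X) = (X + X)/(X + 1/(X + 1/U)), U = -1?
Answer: 19600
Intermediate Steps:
r(X) = 2*X/(X + 1/(-1 + X)) (r(X) = (X + X)/(X + 1/(X + 1/(-1))) = (2*X)/(X + 1/(X - 1)) = (2*X)/(X + 1/(-1 + X)) = 2*X/(X + 1/(-1 + X)))
(-140 + r(0))² = (-140 + 2*0*(-1 + 0)/(1 + 0² - 1*0))² = (-140 + 2*0*(-1)/(1 + 0 + 0))² = (-140 + 2*0*(-1)/1)² = (-140 + 2*0*1*(-1))² = (-140 + 0)² = (-140)² = 19600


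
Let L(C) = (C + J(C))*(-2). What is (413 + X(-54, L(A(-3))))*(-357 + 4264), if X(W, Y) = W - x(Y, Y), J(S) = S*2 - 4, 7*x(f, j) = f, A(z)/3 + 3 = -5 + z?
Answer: 9013449/7 ≈ 1.2876e+6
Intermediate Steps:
A(z) = -24 + 3*z (A(z) = -9 + 3*(-5 + z) = -9 + (-15 + 3*z) = -24 + 3*z)
x(f, j) = f/7
J(S) = -4 + 2*S (J(S) = 2*S - 4 = -4 + 2*S)
L(C) = 8 - 6*C (L(C) = (C + (-4 + 2*C))*(-2) = (-4 + 3*C)*(-2) = 8 - 6*C)
X(W, Y) = W - Y/7
(413 + X(-54, L(A(-3))))*(-357 + 4264) = (413 + (-54 - (8 - 6*(-24 + 3*(-3)))/7))*(-357 + 4264) = (413 + (-54 - (8 - 6*(-24 - 9))/7))*3907 = (413 + (-54 - (8 - 6*(-33))/7))*3907 = (413 + (-54 - (8 + 198)/7))*3907 = (413 + (-54 - 1/7*206))*3907 = (413 + (-54 - 206/7))*3907 = (413 - 584/7)*3907 = (2307/7)*3907 = 9013449/7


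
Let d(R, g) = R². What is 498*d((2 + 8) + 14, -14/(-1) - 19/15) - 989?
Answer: 285859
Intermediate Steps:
498*d((2 + 8) + 14, -14/(-1) - 19/15) - 989 = 498*((2 + 8) + 14)² - 989 = 498*(10 + 14)² - 989 = 498*24² - 989 = 498*576 - 989 = 286848 - 989 = 285859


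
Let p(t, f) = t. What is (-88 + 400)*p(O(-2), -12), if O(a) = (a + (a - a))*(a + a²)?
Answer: -1248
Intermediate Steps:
O(a) = a*(a + a²) (O(a) = (a + 0)*(a + a²) = a*(a + a²))
(-88 + 400)*p(O(-2), -12) = (-88 + 400)*((-2)²*(1 - 2)) = 312*(4*(-1)) = 312*(-4) = -1248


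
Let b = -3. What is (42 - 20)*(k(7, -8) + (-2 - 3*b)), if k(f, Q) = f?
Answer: 308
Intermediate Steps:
(42 - 20)*(k(7, -8) + (-2 - 3*b)) = (42 - 20)*(7 + (-2 - 3*(-3))) = 22*(7 + (-2 + 9)) = 22*(7 + 7) = 22*14 = 308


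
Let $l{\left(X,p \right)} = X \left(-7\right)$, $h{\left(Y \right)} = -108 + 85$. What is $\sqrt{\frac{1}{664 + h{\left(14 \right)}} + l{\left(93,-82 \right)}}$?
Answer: $\frac{i \sqrt{267482890}}{641} \approx 25.515 i$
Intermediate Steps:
$h{\left(Y \right)} = -23$
$l{\left(X,p \right)} = - 7 X$
$\sqrt{\frac{1}{664 + h{\left(14 \right)}} + l{\left(93,-82 \right)}} = \sqrt{\frac{1}{664 - 23} - 651} = \sqrt{\frac{1}{641} - 651} = \sqrt{- \frac{417290}{641}} = \frac{i \sqrt{267482890}}{641}$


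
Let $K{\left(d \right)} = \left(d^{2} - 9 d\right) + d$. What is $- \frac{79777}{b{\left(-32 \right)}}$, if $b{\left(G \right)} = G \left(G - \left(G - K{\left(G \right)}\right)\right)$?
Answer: $\frac{79777}{40960} \approx 1.9477$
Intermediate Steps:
$K{\left(d \right)} = d^{2} - 8 d$
$b{\left(G \right)} = G^{2} \left(-8 + G\right)$ ($b{\left(G \right)} = G \left(G + \left(G \left(-8 + G\right) - G\right)\right) = G \left(G + \left(- G + G \left(-8 + G\right)\right)\right) = G G \left(-8 + G\right) = G^{2} \left(-8 + G\right)$)
$- \frac{79777}{b{\left(-32 \right)}} = - \frac{79777}{\left(-32\right)^{2} \left(-8 - 32\right)} = - \frac{79777}{1024 \left(-40\right)} = - \frac{79777}{-40960} = \left(-79777\right) \left(- \frac{1}{40960}\right) = \frac{79777}{40960}$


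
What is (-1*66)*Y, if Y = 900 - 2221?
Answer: 87186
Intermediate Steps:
Y = -1321
(-1*66)*Y = -1*66*(-1321) = -66*(-1321) = 87186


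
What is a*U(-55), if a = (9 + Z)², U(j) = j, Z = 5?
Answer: -10780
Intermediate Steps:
a = 196 (a = (9 + 5)² = 14² = 196)
a*U(-55) = 196*(-55) = -10780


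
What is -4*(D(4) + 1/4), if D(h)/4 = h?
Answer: -65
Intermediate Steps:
D(h) = 4*h
-4*(D(4) + 1/4) = -4*(4*4 + 1/4) = -4*(16 + 1/4) = -4*65/4 = -65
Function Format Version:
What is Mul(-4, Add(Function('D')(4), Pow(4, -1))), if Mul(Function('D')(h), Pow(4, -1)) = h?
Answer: -65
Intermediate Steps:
Function('D')(h) = Mul(4, h)
Mul(-4, Add(Function('D')(4), Pow(4, -1))) = Mul(-4, Add(Mul(4, 4), Pow(4, -1))) = Mul(-4, Add(16, Rational(1, 4))) = Mul(-4, Rational(65, 4)) = -65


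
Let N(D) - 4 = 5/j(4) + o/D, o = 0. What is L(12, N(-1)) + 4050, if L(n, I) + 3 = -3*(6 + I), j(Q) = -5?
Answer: 4020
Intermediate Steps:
N(D) = 3 (N(D) = 4 + (5/(-5) + 0/D) = 4 + (5*(-⅕) + 0) = 4 + (-1 + 0) = 4 - 1 = 3)
L(n, I) = -21 - 3*I (L(n, I) = -3 - 3*(6 + I) = -3 + (-18 - 3*I) = -21 - 3*I)
L(12, N(-1)) + 4050 = (-21 - 3*3) + 4050 = (-21 - 9) + 4050 = -30 + 4050 = 4020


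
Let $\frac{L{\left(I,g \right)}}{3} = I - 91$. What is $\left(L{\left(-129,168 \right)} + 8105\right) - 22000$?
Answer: $-14555$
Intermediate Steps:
$L{\left(I,g \right)} = -273 + 3 I$ ($L{\left(I,g \right)} = 3 \left(I - 91\right) = 3 \left(-91 + I\right) = -273 + 3 I$)
$\left(L{\left(-129,168 \right)} + 8105\right) - 22000 = \left(\left(-273 + 3 \left(-129\right)\right) + 8105\right) - 22000 = \left(\left(-273 - 387\right) + 8105\right) - 22000 = \left(-660 + 8105\right) - 22000 = 7445 - 22000 = -14555$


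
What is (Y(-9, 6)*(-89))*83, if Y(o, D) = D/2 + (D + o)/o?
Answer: -73870/3 ≈ -24623.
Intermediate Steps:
Y(o, D) = D/2 + (D + o)/o (Y(o, D) = D*(½) + (D + o)/o = D/2 + (D + o)/o)
(Y(-9, 6)*(-89))*83 = ((1 + (½)*6 + 6/(-9))*(-89))*83 = ((1 + 3 + 6*(-⅑))*(-89))*83 = ((1 + 3 - ⅔)*(-89))*83 = ((10/3)*(-89))*83 = -890/3*83 = -73870/3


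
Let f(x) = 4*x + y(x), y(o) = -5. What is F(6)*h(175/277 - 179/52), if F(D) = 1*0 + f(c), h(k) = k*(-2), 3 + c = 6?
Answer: 283381/7202 ≈ 39.348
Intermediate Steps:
c = 3 (c = -3 + 6 = 3)
f(x) = -5 + 4*x (f(x) = 4*x - 5 = -5 + 4*x)
h(k) = -2*k
F(D) = 7 (F(D) = 1*0 + (-5 + 4*3) = 0 + (-5 + 12) = 0 + 7 = 7)
F(6)*h(175/277 - 179/52) = 7*(-2*(175/277 - 179/52)) = 7*(-2*(-40483/14404)) = 7*(40483/7202) = 283381/7202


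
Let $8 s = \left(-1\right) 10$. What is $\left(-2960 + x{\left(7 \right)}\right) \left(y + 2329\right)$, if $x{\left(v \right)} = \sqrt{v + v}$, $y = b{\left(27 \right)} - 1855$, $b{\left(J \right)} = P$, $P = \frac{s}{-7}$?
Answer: $- \frac{9824980}{7} + \frac{13277 \sqrt{14}}{28} \approx -1.4018 \cdot 10^{6}$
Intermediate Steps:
$s = - \frac{5}{4}$ ($s = \frac{\left(-1\right) 10}{8} = \frac{1}{8} \left(-10\right) = - \frac{5}{4} \approx -1.25$)
$P = \frac{5}{28}$ ($P = - \frac{5}{4 \left(-7\right)} = \left(- \frac{5}{4}\right) \left(- \frac{1}{7}\right) = \frac{5}{28} \approx 0.17857$)
$b{\left(J \right)} = \frac{5}{28}$
$y = - \frac{51935}{28}$ ($y = \frac{5}{28} - 1855 = - \frac{51935}{28} \approx -1854.8$)
$x{\left(v \right)} = \sqrt{2} \sqrt{v}$ ($x{\left(v \right)} = \sqrt{2 v} = \sqrt{2} \sqrt{v}$)
$\left(-2960 + x{\left(7 \right)}\right) \left(y + 2329\right) = \left(-2960 + \sqrt{2} \sqrt{7}\right) \left(- \frac{51935}{28} + 2329\right) = \left(-2960 + \sqrt{14}\right) \frac{13277}{28} = - \frac{9824980}{7} + \frac{13277 \sqrt{14}}{28}$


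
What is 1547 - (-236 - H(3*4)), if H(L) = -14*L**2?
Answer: -233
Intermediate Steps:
1547 - (-236 - H(3*4)) = 1547 - (-236 - (-14)*(3*4)**2) = 1547 - (-236 - (-14)*12**2) = 1547 - (-236 - (-14)*144) = 1547 - (-236 - 1*(-2016)) = 1547 - (-236 + 2016) = 1547 - 1*1780 = 1547 - 1780 = -233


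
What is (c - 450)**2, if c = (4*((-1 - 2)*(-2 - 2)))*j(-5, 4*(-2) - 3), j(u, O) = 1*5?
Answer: 44100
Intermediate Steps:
j(u, O) = 5
c = 240 (c = (4*((-1 - 2)*(-2 - 2)))*5 = (4*(-3*(-4)))*5 = (4*12)*5 = 48*5 = 240)
(c - 450)**2 = (240 - 450)**2 = (-210)**2 = 44100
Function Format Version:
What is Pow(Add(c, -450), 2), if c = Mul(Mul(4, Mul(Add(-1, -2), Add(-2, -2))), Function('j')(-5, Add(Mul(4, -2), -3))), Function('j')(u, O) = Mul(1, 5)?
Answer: 44100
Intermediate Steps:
Function('j')(u, O) = 5
c = 240 (c = Mul(Mul(4, Mul(Add(-1, -2), Add(-2, -2))), 5) = Mul(Mul(4, Mul(-3, -4)), 5) = Mul(Mul(4, 12), 5) = Mul(48, 5) = 240)
Pow(Add(c, -450), 2) = Pow(Add(240, -450), 2) = Pow(-210, 2) = 44100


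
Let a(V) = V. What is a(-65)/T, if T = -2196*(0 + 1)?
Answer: 65/2196 ≈ 0.029599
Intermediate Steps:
T = -2196 ≈ -2196.0
a(-65)/T = -65/(-2196) = -65*(-1/2196) = 65/2196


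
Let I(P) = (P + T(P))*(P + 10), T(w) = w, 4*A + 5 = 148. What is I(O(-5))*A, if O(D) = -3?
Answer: -3003/2 ≈ -1501.5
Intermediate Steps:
A = 143/4 (A = -5/4 + (1/4)*148 = -5/4 + 37 = 143/4 ≈ 35.750)
I(P) = 2*P*(10 + P) (I(P) = (P + P)*(P + 10) = (2*P)*(10 + P) = 2*P*(10 + P))
I(O(-5))*A = (2*(-3)*(10 - 3))*(143/4) = (2*(-3)*7)*(143/4) = -42*143/4 = -3003/2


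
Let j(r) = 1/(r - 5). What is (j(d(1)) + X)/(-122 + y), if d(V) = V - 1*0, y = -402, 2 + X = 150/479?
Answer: 3711/1003984 ≈ 0.0036963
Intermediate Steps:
X = -808/479 (X = -2 + 150/479 = -808/479 ≈ -1.6868)
d(V) = V (d(V) = V + 0 = V)
j(r) = 1/(-5 + r)
(j(d(1)) + X)/(-122 + y) = (1/(-5 + 1) - 808/479)/(-122 - 402) = (1/(-4) - 808/479)/(-524) = (-¼ - 808/479)*(-1/524) = -3711/1916*(-1/524) = 3711/1003984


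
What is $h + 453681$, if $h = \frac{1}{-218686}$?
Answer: $\frac{99213683165}{218686} \approx 4.5368 \cdot 10^{5}$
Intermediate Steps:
$h = - \frac{1}{218686} \approx -4.5728 \cdot 10^{-6}$
$h + 453681 = - \frac{1}{218686} + 453681 = \frac{99213683165}{218686}$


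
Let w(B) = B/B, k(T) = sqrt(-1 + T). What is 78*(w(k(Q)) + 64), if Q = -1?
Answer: 5070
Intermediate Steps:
w(B) = 1
78*(w(k(Q)) + 64) = 78*(1 + 64) = 78*65 = 5070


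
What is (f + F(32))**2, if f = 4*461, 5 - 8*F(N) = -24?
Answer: 218477961/64 ≈ 3.4137e+6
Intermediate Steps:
F(N) = 29/8 (F(N) = 5/8 - 1/8*(-24) = 5/8 + 3 = 29/8)
f = 1844
(f + F(32))**2 = (1844 + 29/8)**2 = (14781/8)**2 = 218477961/64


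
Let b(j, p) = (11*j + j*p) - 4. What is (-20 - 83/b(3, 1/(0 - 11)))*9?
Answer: -65097/316 ≈ -206.00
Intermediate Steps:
b(j, p) = -4 + 11*j + j*p
(-20 - 83/b(3, 1/(0 - 11)))*9 = (-20 - 83/(-4 + 11*3 + 3/(0 - 11)))*9 = (-20 - 83/(-4 + 33 + 3/(-11)))*9 = (-20 - 83/(-4 + 33 + 3*(-1/11)))*9 = (-20 - 83/(-4 + 33 - 3/11))*9 = (-20 - 83/316/11)*9 = (-20 - 83*11/316)*9 = (-20 - 913/316)*9 = -7233/316*9 = -65097/316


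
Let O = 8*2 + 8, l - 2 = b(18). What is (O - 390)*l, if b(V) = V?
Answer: -7320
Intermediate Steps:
l = 20 (l = 2 + 18 = 20)
O = 24 (O = 16 + 8 = 24)
(O - 390)*l = (24 - 390)*20 = -366*20 = -7320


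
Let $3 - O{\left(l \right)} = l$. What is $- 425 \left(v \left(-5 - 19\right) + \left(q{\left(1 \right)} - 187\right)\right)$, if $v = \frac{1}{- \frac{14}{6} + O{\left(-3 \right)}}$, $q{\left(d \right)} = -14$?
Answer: $\frac{970275}{11} \approx 88207.0$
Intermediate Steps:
$O{\left(l \right)} = 3 - l$
$v = \frac{3}{11}$ ($v = \frac{1}{- \frac{14}{6} + \left(3 - -3\right)} = \frac{1}{\left(-14\right) \frac{1}{6} + \left(3 + 3\right)} = \frac{1}{- \frac{7}{3} + 6} = \frac{1}{\frac{11}{3}} = \frac{3}{11} \approx 0.27273$)
$- 425 \left(v \left(-5 - 19\right) + \left(q{\left(1 \right)} - 187\right)\right) = - 425 \left(\frac{3 \left(-5 - 19\right)}{11} - 201\right) = - 425 \left(\frac{3}{11} \left(-24\right) - 201\right) = - 425 \left(- \frac{72}{11} - 201\right) = \left(-425\right) \left(- \frac{2283}{11}\right) = \frac{970275}{11}$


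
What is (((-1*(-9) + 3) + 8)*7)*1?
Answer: 140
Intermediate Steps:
(((-1*(-9) + 3) + 8)*7)*1 = (((9 + 3) + 8)*7)*1 = ((12 + 8)*7)*1 = (20*7)*1 = 140*1 = 140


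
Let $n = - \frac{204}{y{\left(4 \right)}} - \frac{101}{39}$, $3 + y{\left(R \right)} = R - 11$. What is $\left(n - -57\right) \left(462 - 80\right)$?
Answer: $\frac{5572616}{195} \approx 28578.0$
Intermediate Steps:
$y{\left(R \right)} = -14 + R$ ($y{\left(R \right)} = -3 + \left(R - 11\right) = -3 + \left(-11 + R\right) = -14 + R$)
$n = \frac{3473}{195}$ ($n = - \frac{204}{-14 + 4} - \frac{101}{39} = - \frac{204}{-10} - \frac{101}{39} = \left(-204\right) \left(- \frac{1}{10}\right) - \frac{101}{39} = \frac{102}{5} - \frac{101}{39} = \frac{3473}{195} \approx 17.81$)
$\left(n - -57\right) \left(462 - 80\right) = \left(\frac{3473}{195} - -57\right) \left(462 - 80\right) = \left(\frac{3473}{195} + \left(-123 + 180\right)\right) 382 = \left(\frac{3473}{195} + 57\right) 382 = \frac{14588}{195} \cdot 382 = \frac{5572616}{195}$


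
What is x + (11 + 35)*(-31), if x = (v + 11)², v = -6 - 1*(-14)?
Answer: -1065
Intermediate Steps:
v = 8 (v = -6 + 14 = 8)
x = 361 (x = (8 + 11)² = 19² = 361)
x + (11 + 35)*(-31) = 361 + (11 + 35)*(-31) = 361 + 46*(-31) = 361 - 1426 = -1065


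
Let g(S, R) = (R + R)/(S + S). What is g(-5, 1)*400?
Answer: -80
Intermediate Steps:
g(S, R) = R/S (g(S, R) = (2*R)/((2*S)) = (2*R)*(1/(2*S)) = R/S)
g(-5, 1)*400 = (1/(-5))*400 = (1*(-1/5))*400 = -1/5*400 = -80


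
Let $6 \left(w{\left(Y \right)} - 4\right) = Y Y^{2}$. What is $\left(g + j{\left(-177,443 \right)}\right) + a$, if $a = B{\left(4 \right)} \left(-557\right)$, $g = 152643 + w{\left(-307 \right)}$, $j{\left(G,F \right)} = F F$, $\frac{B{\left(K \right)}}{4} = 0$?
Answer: $- \frac{26841067}{6} \approx -4.4735 \cdot 10^{6}$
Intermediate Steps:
$w{\left(Y \right)} = 4 + \frac{Y^{3}}{6}$ ($w{\left(Y \right)} = 4 + \frac{Y Y^{2}}{6} = 4 + \frac{Y^{3}}{6}$)
$B{\left(K \right)} = 0$ ($B{\left(K \right)} = 4 \cdot 0 = 0$)
$j{\left(G,F \right)} = F^{2}$
$g = - \frac{28018561}{6}$ ($g = 152643 + \left(4 + \frac{\left(-307\right)^{3}}{6}\right) = 152643 + \left(4 + \frac{1}{6} \left(-28934443\right)\right) = 152643 + \left(4 - \frac{28934443}{6}\right) = 152643 - \frac{28934419}{6} = - \frac{28018561}{6} \approx -4.6698 \cdot 10^{6}$)
$a = 0$ ($a = 0 \left(-557\right) = 0$)
$\left(g + j{\left(-177,443 \right)}\right) + a = \left(- \frac{28018561}{6} + 443^{2}\right) + 0 = \left(- \frac{28018561}{6} + 196249\right) + 0 = - \frac{26841067}{6} + 0 = - \frac{26841067}{6}$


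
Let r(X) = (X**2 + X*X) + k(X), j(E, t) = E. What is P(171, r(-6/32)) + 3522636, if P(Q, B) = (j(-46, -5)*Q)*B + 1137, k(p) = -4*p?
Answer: 225108507/64 ≈ 3.5173e+6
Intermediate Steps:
r(X) = -4*X + 2*X**2 (r(X) = (X**2 + X*X) - 4*X = (X**2 + X**2) - 4*X = 2*X**2 - 4*X = -4*X + 2*X**2)
P(Q, B) = 1137 - 46*B*Q (P(Q, B) = (-46*Q)*B + 1137 = -46*B*Q + 1137 = 1137 - 46*B*Q)
P(171, r(-6/32)) + 3522636 = (1137 - 46*2*(-6/32)*(-2 - 6/32)*171) + 3522636 = (1137 - 46*2*(-6*1/32)*(-2 - 6*1/32)*171) + 3522636 = (1137 - 46*2*(-3/16)*(-2 - 3/16)*171) + 3522636 = (1137 - 46*2*(-3/16)*(-35/16)*171) + 3522636 = (1137 - 46*105/128*171) + 3522636 = (1137 - 412965/64) + 3522636 = -340197/64 + 3522636 = 225108507/64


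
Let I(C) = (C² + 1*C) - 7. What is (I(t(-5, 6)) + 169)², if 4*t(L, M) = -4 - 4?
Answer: 26896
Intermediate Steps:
t(L, M) = -2 (t(L, M) = (-4 - 4)/4 = (¼)*(-8) = -2)
I(C) = -7 + C + C² (I(C) = (C² + C) - 7 = (C + C²) - 7 = -7 + C + C²)
(I(t(-5, 6)) + 169)² = ((-7 - 2 + (-2)²) + 169)² = ((-7 - 2 + 4) + 169)² = (-5 + 169)² = 164² = 26896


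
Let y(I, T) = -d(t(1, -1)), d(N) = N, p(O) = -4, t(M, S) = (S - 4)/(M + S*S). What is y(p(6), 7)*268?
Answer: 670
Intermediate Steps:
t(M, S) = (-4 + S)/(M + S**2)
y(I, T) = 5/2 (y(I, T) = -(-4 - 1)/(1 + (-1)**2) = -(-5)/(1 + 1) = -(-5)/2 = -1*(-5/2) = 5/2)
y(p(6), 7)*268 = (5/2)*268 = 670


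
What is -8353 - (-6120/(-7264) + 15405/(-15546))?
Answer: -19651152509/2352628 ≈ -8352.8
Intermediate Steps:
-8353 - (-6120/(-7264) + 15405/(-15546)) = -8353 - (-6120*(-1/7264) + 15405*(-1/15546)) = -8353 - (765/908 - 5135/5182) = -8353 - 1*(-349175/2352628) = -8353 + 349175/2352628 = -19651152509/2352628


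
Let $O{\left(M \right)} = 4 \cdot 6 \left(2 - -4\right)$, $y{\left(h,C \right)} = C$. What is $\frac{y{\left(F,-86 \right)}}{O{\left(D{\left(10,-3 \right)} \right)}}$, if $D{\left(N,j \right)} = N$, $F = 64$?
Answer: $- \frac{43}{72} \approx -0.59722$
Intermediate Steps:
$O{\left(M \right)} = 144$ ($O{\left(M \right)} = 24 \left(2 + 4\right) = 24 \cdot 6 = 144$)
$\frac{y{\left(F,-86 \right)}}{O{\left(D{\left(10,-3 \right)} \right)}} = - \frac{86}{144} = \left(-86\right) \frac{1}{144} = - \frac{43}{72}$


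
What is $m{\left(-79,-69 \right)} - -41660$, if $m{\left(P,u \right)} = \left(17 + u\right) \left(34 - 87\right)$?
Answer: $44416$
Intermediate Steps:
$m{\left(P,u \right)} = -901 - 53 u$ ($m{\left(P,u \right)} = \left(17 + u\right) \left(-53\right) = -901 - 53 u$)
$m{\left(-79,-69 \right)} - -41660 = \left(-901 - -3657\right) - -41660 = \left(-901 + 3657\right) + 41660 = 2756 + 41660 = 44416$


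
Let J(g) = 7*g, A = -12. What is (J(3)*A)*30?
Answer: -7560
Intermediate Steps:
(J(3)*A)*30 = ((7*3)*(-12))*30 = (21*(-12))*30 = -252*30 = -7560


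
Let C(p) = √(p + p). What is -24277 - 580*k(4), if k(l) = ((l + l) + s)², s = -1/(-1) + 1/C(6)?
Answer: -213916/3 - 1740*√3 ≈ -74319.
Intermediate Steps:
C(p) = √2*√p (C(p) = √(2*p) = √2*√p)
s = 1 + √3/6 (s = -1/(-1) + 1/(√2*√6) = -1*(-1) + 1/(2*√3) = 1 + 1*(√3/6) = 1 + √3/6 ≈ 1.2887)
k(l) = (1 + 2*l + √3/6)² (k(l) = ((l + l) + (1 + √3/6))² = (2*l + (1 + √3/6))² = (1 + 2*l + √3/6)²)
-24277 - 580*k(4) = -24277 - 580*(6 + √3 + 12*4)²/36 = -24277 - 580*(6 + √3 + 48)²/36 = -24277 - 580*(54 + √3)²/36 = -24277 - 145*(54 + √3)²/9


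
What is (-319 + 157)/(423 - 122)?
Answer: -162/301 ≈ -0.53821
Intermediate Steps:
(-319 + 157)/(423 - 122) = -162/301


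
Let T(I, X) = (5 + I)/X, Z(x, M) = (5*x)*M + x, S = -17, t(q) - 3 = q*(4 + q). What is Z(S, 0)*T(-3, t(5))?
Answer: -17/24 ≈ -0.70833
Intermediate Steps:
t(q) = 3 + q*(4 + q)
Z(x, M) = x + 5*M*x (Z(x, M) = 5*M*x + x = x + 5*M*x)
T(I, X) = (5 + I)/X
Z(S, 0)*T(-3, t(5)) = (-17*(1 + 5*0))*((5 - 3)/(3 + 5² + 4*5)) = (-17*(1 + 0))*(2/(3 + 25 + 20)) = (-17*1)*(2/48) = -17*2/48 = -17*1/24 = -17/24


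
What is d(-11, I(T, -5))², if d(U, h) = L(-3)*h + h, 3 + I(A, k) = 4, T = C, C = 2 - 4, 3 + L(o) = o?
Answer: 25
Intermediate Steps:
L(o) = -3 + o
C = -2
T = -2
I(A, k) = 1 (I(A, k) = -3 + 4 = 1)
d(U, h) = -5*h (d(U, h) = (-3 - 3)*h + h = -6*h + h = -5*h)
d(-11, I(T, -5))² = (-5*1)² = (-5)² = 25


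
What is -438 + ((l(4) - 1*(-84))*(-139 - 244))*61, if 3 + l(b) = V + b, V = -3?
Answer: -1916204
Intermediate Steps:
l(b) = -6 + b (l(b) = -3 + (-3 + b) = -6 + b)
-438 + ((l(4) - 1*(-84))*(-139 - 244))*61 = -438 + (((-6 + 4) - 1*(-84))*(-139 - 244))*61 = -438 + ((-2 + 84)*(-383))*61 = -438 + (82*(-383))*61 = -438 - 31406*61 = -438 - 1915766 = -1916204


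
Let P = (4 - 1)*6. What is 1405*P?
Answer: 25290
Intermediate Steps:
P = 18 (P = 3*6 = 18)
1405*P = 1405*18 = 25290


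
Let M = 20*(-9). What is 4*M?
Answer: -720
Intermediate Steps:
M = -180
4*M = 4*(-180) = -720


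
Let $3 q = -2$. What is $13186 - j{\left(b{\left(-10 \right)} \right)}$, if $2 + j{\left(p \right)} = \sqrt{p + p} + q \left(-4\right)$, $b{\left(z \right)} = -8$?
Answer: $\frac{39556}{3} - 4 i \approx 13185.0 - 4.0 i$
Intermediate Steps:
$q = - \frac{2}{3}$ ($q = \frac{1}{3} \left(-2\right) = - \frac{2}{3} \approx -0.66667$)
$j{\left(p \right)} = \frac{2}{3} + \sqrt{2} \sqrt{p}$ ($j{\left(p \right)} = -2 + \left(\sqrt{p + p} - - \frac{8}{3}\right) = -2 + \left(\sqrt{2 p} + \frac{8}{3}\right) = -2 + \left(\sqrt{2} \sqrt{p} + \frac{8}{3}\right) = -2 + \left(\frac{8}{3} + \sqrt{2} \sqrt{p}\right) = \frac{2}{3} + \sqrt{2} \sqrt{p}$)
$13186 - j{\left(b{\left(-10 \right)} \right)} = 13186 - \left(\frac{2}{3} + \sqrt{2} \sqrt{-8}\right) = 13186 - \left(\frac{2}{3} + \sqrt{2} \cdot 2 i \sqrt{2}\right) = 13186 - \left(\frac{2}{3} + 4 i\right) = \frac{39556}{3} - 4 i$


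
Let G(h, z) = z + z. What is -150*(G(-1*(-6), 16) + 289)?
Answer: -48150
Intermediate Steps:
G(h, z) = 2*z
-150*(G(-1*(-6), 16) + 289) = -150*(2*16 + 289) = -150*(32 + 289) = -150*321 = -48150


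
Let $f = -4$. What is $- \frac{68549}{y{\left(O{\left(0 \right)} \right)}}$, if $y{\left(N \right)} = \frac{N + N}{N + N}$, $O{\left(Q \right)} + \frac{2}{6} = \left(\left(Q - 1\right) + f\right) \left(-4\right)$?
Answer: $-68549$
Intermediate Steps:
$O{\left(Q \right)} = \frac{59}{3} - 4 Q$ ($O{\left(Q \right)} = - \frac{1}{3} + \left(\left(Q - 1\right) - 4\right) \left(-4\right) = - \frac{1}{3} + \left(\left(-1 + Q\right) - 4\right) \left(-4\right) = - \frac{1}{3} + \left(-5 + Q\right) \left(-4\right) = - \frac{1}{3} - \left(-20 + 4 Q\right) = \frac{59}{3} - 4 Q$)
$y{\left(N \right)} = 1$ ($y{\left(N \right)} = \frac{2 N}{2 N} = 2 N \frac{1}{2 N} = 1$)
$- \frac{68549}{y{\left(O{\left(0 \right)} \right)}} = - \frac{68549}{1} = \left(-68549\right) 1 = -68549$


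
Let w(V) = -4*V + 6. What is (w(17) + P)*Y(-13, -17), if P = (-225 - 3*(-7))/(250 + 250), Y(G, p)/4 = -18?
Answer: 561672/125 ≈ 4493.4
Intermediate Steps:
Y(G, p) = -72 (Y(G, p) = 4*(-18) = -72)
w(V) = 6 - 4*V
P = -51/125 (P = (-225 + 21)/500 = -204*1/500 = -51/125 ≈ -0.40800)
(w(17) + P)*Y(-13, -17) = ((6 - 4*17) - 51/125)*(-72) = ((6 - 68) - 51/125)*(-72) = (-62 - 51/125)*(-72) = -7801/125*(-72) = 561672/125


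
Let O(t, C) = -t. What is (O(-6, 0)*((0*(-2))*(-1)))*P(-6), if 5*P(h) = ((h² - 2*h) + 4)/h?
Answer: 0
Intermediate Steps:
P(h) = (4 + h² - 2*h)/(5*h) (P(h) = (((h² - 2*h) + 4)/h)/5 = ((4 + h² - 2*h)/h)/5 = (4 + h² - 2*h)/(5*h))
(O(-6, 0)*((0*(-2))*(-1)))*P(-6) = ((-1*(-6))*((0*(-2))*(-1)))*((⅕)*(4 - 6*(-2 - 6))/(-6)) = (6*(0*(-1)))*((⅕)*(-⅙)*(4 - 6*(-8))) = (6*0)*((⅕)*(-⅙)*(4 + 48)) = 0*((⅕)*(-⅙)*52) = 0*(-26/15) = 0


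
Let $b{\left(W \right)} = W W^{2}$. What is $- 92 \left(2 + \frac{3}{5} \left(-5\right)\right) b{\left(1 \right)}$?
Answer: $92$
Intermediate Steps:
$b{\left(W \right)} = W^{3}$
$- 92 \left(2 + \frac{3}{5} \left(-5\right)\right) b{\left(1 \right)} = - 92 \left(2 + \frac{3}{5} \left(-5\right)\right) 1^{3} = - 92 \left(2 + 3 \cdot \frac{1}{5} \left(-5\right)\right) 1 = - 92 \left(2 + \frac{3}{5} \left(-5\right)\right) 1 = - 92 \left(2 - 3\right) 1 = \left(-92\right) \left(-1\right) 1 = 92 \cdot 1 = 92$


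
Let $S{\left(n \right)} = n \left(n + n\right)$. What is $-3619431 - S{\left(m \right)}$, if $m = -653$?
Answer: $-4472249$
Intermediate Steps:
$S{\left(n \right)} = 2 n^{2}$ ($S{\left(n \right)} = n 2 n = 2 n^{2}$)
$-3619431 - S{\left(m \right)} = -3619431 - 2 \left(-653\right)^{2} = -3619431 - 2 \cdot 426409 = -3619431 - 852818 = -4472249$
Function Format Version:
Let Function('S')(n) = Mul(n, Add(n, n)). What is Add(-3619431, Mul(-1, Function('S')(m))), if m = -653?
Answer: -4472249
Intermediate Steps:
Function('S')(n) = Mul(2, Pow(n, 2)) (Function('S')(n) = Mul(n, Mul(2, n)) = Mul(2, Pow(n, 2)))
Add(-3619431, Mul(-1, Function('S')(m))) = Add(-3619431, Mul(-1, Mul(2, Pow(-653, 2)))) = Add(-3619431, Mul(-1, Mul(2, 426409))) = Add(-3619431, Mul(-1, 852818)) = Add(-3619431, -852818) = -4472249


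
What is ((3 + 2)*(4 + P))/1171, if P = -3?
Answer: 5/1171 ≈ 0.0042699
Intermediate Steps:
((3 + 2)*(4 + P))/1171 = ((3 + 2)*(4 - 3))/1171 = (5*1)/1171 = (1/1171)*5 = 5/1171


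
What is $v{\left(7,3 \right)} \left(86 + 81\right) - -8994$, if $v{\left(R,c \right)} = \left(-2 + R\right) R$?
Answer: $14839$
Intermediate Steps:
$v{\left(R,c \right)} = R \left(-2 + R\right)$
$v{\left(7,3 \right)} \left(86 + 81\right) - -8994 = 7 \left(-2 + 7\right) \left(86 + 81\right) - -8994 = 7 \cdot 5 \cdot 167 + 8994 = 35 \cdot 167 + 8994 = 5845 + 8994 = 14839$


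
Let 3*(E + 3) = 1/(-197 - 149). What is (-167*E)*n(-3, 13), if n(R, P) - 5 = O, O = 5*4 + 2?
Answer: 4681845/346 ≈ 13531.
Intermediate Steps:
O = 22 (O = 20 + 2 = 22)
n(R, P) = 27 (n(R, P) = 5 + 22 = 27)
E = -3115/1038 (E = -3 + 1/(3*(-197 - 149)) = -3 + (⅓)/(-346) = -3 + (⅓)*(-1/346) = -3 - 1/1038 = -3115/1038 ≈ -3.0010)
(-167*E)*n(-3, 13) = -167*(-3115/1038)*27 = (520205/1038)*27 = 4681845/346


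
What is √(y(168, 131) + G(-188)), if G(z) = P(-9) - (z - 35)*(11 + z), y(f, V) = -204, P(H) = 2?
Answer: I*√39673 ≈ 199.18*I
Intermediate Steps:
G(z) = 2 - (-35 + z)*(11 + z) (G(z) = 2 - (z - 35)*(11 + z) = 2 - (-35 + z)*(11 + z))
√(y(168, 131) + G(-188)) = √(-204 + (387 - 1*(-188)² + 24*(-188))) = √(-204 + (387 - 1*35344 - 4512)) = √(-204 + (387 - 35344 - 4512)) = √(-204 - 39469) = √(-39673) = I*√39673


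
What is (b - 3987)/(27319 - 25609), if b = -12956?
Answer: -16943/1710 ≈ -9.9082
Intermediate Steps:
(b - 3987)/(27319 - 25609) = (-12956 - 3987)/(27319 - 25609) = -16943/1710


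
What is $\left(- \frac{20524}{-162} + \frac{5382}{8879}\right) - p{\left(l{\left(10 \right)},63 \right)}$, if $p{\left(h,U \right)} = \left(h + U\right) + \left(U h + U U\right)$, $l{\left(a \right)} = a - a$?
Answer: $- \frac{216019856}{55323} \approx -3904.7$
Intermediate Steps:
$l{\left(a \right)} = 0$
$p{\left(h,U \right)} = U + h + U^{2} + U h$ ($p{\left(h,U \right)} = \left(U + h\right) + \left(U h + U^{2}\right) = \left(U + h\right) + \left(U^{2} + U h\right) = U + h + U^{2} + U h$)
$\left(- \frac{20524}{-162} + \frac{5382}{8879}\right) - p{\left(l{\left(10 \right)},63 \right)} = \left(- \frac{20524}{-162} + \frac{5382}{8879}\right) - \left(63 + 0 + 63^{2} + 63 \cdot 0\right) = \left(\left(-20524\right) \left(- \frac{1}{162}\right) + 5382 \cdot \frac{1}{8879}\right) - \left(63 + 0 + 3969 + 0\right) = \left(\frac{10262}{81} + \frac{414}{683}\right) - 4032 = \frac{7042480}{55323} - 4032 = - \frac{216019856}{55323}$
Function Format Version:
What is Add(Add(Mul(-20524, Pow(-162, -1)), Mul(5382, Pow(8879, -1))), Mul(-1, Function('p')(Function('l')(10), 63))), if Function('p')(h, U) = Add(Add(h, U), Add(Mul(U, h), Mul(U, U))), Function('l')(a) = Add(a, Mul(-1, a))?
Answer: Rational(-216019856, 55323) ≈ -3904.7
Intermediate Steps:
Function('l')(a) = 0
Function('p')(h, U) = Add(U, h, Pow(U, 2), Mul(U, h)) (Function('p')(h, U) = Add(Add(U, h), Add(Mul(U, h), Pow(U, 2))) = Add(Add(U, h), Add(Pow(U, 2), Mul(U, h))) = Add(U, h, Pow(U, 2), Mul(U, h)))
Add(Add(Mul(-20524, Pow(-162, -1)), Mul(5382, Pow(8879, -1))), Mul(-1, Function('p')(Function('l')(10), 63))) = Add(Add(Mul(-20524, Pow(-162, -1)), Mul(5382, Pow(8879, -1))), Mul(-1, Add(63, 0, Pow(63, 2), Mul(63, 0)))) = Add(Add(Mul(-20524, Rational(-1, 162)), Mul(5382, Rational(1, 8879))), Mul(-1, Add(63, 0, 3969, 0))) = Add(Add(Rational(10262, 81), Rational(414, 683)), Mul(-1, 4032)) = Add(Rational(7042480, 55323), -4032) = Rational(-216019856, 55323)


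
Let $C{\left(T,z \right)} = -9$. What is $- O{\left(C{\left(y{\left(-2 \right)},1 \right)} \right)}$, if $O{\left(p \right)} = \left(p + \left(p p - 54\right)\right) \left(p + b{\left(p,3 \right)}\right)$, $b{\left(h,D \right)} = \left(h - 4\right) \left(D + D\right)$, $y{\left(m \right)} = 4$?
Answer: $1566$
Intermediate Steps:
$b{\left(h,D \right)} = 2 D \left(-4 + h\right)$ ($b{\left(h,D \right)} = \left(-4 + h\right) 2 D = 2 D \left(-4 + h\right)$)
$O{\left(p \right)} = \left(-24 + 7 p\right) \left(-54 + p + p^{2}\right)$ ($O{\left(p \right)} = \left(p + \left(p p - 54\right)\right) \left(p + 2 \cdot 3 \left(-4 + p\right)\right) = \left(p + \left(p^{2} - 54\right)\right) \left(p + \left(-24 + 6 p\right)\right) = \left(p + \left(-54 + p^{2}\right)\right) \left(-24 + 7 p\right) = \left(-54 + p + p^{2}\right) \left(-24 + 7 p\right) = \left(-24 + 7 p\right) \left(-54 + p + p^{2}\right)$)
$- O{\left(C{\left(y{\left(-2 \right)},1 \right)} \right)} = - (1296 - -3618 - 17 \left(-9\right)^{2} + 7 \left(-9\right)^{3}) = - (1296 + 3618 - 1377 + 7 \left(-729\right)) = - (1296 + 3618 - 1377 - 5103) = \left(-1\right) \left(-1566\right) = 1566$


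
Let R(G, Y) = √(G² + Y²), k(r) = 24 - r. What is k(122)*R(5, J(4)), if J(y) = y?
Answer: -98*√41 ≈ -627.51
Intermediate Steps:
k(122)*R(5, J(4)) = (24 - 1*122)*√(5² + 4²) = (24 - 122)*√(25 + 16) = -98*√41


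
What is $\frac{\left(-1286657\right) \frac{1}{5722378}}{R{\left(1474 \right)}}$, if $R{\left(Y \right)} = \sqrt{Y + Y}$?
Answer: $- \frac{1286657 \sqrt{737}}{8434785172} \approx -0.0041412$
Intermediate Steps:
$R{\left(Y \right)} = \sqrt{2} \sqrt{Y}$ ($R{\left(Y \right)} = \sqrt{2 Y} = \sqrt{2} \sqrt{Y}$)
$\frac{\left(-1286657\right) \frac{1}{5722378}}{R{\left(1474 \right)}} = \frac{\left(-1286657\right) \frac{1}{5722378}}{\sqrt{2} \sqrt{1474}} = \frac{\left(-1286657\right) \frac{1}{5722378}}{2 \sqrt{737}} = - \frac{1286657 \frac{\sqrt{737}}{1474}}{5722378} = - \frac{1286657 \sqrt{737}}{8434785172}$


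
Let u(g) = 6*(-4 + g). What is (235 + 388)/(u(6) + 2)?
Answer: 89/2 ≈ 44.500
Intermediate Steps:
u(g) = -24 + 6*g
(235 + 388)/(u(6) + 2) = (235 + 388)/((-24 + 6*6) + 2) = 623/((-24 + 36) + 2) = 623/(12 + 2) = 623/14 = 623*(1/14) = 89/2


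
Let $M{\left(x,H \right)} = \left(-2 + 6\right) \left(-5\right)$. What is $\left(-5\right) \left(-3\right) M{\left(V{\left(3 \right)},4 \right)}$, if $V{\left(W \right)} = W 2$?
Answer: $-300$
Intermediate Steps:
$V{\left(W \right)} = 2 W$
$M{\left(x,H \right)} = -20$ ($M{\left(x,H \right)} = 4 \left(-5\right) = -20$)
$\left(-5\right) \left(-3\right) M{\left(V{\left(3 \right)},4 \right)} = \left(-5\right) \left(-3\right) \left(-20\right) = 15 \left(-20\right) = -300$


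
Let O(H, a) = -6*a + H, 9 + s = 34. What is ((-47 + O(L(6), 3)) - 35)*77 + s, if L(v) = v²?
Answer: -4903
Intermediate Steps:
s = 25 (s = -9 + 34 = 25)
O(H, a) = H - 6*a
((-47 + O(L(6), 3)) - 35)*77 + s = ((-47 + (6² - 6*3)) - 35)*77 + 25 = ((-47 + (36 - 18)) - 35)*77 + 25 = ((-47 + 18) - 35)*77 + 25 = (-29 - 35)*77 + 25 = -64*77 + 25 = -4928 + 25 = -4903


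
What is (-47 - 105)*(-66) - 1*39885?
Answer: -29853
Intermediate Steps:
(-47 - 105)*(-66) - 1*39885 = -152*(-66) - 39885 = 10032 - 39885 = -29853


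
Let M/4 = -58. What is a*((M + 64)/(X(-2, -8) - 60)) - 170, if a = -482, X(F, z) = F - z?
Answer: -15026/9 ≈ -1669.6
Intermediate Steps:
M = -232 (M = 4*(-58) = -232)
a*((M + 64)/(X(-2, -8) - 60)) - 170 = -482*(-232 + 64)/((-2 - 1*(-8)) - 60) - 170 = -(-80976)/((-2 + 8) - 60) - 170 = -(-80976)/(6 - 60) - 170 = -(-80976)/(-54) - 170 = -(-80976)*(-1)/54 - 170 = -482*28/9 - 170 = -13496/9 - 170 = -15026/9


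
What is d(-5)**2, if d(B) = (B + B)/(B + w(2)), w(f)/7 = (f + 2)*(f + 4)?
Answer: 100/26569 ≈ 0.0037638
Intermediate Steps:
w(f) = 7*(2 + f)*(4 + f) (w(f) = 7*((f + 2)*(f + 4)) = 7*((2 + f)*(4 + f)) = 7*(2 + f)*(4 + f))
d(B) = 2*B/(168 + B) (d(B) = (B + B)/(B + (56 + 7*2**2 + 42*2)) = (2*B)/(B + (56 + 7*4 + 84)) = (2*B)/(B + (56 + 28 + 84)) = (2*B)/(B + 168) = (2*B)/(168 + B) = 2*B/(168 + B))
d(-5)**2 = (2*(-5)/(168 - 5))**2 = (2*(-5)/163)**2 = (2*(-5)*(1/163))**2 = (-10/163)**2 = 100/26569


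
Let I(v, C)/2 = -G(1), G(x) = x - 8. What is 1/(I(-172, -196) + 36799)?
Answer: 1/36813 ≈ 2.7164e-5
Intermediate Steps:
G(x) = -8 + x
I(v, C) = 14 (I(v, C) = 2*(-(-8 + 1)) = 2*(-1*(-7)) = 2*7 = 14)
1/(I(-172, -196) + 36799) = 1/(14 + 36799) = 1/36813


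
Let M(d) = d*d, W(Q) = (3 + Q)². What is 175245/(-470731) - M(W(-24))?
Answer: -91548410856/470731 ≈ -1.9448e+5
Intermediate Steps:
M(d) = d²
175245/(-470731) - M(W(-24)) = 175245/(-470731) - ((3 - 24)²)² = 175245*(-1/470731) - ((-21)²)² = -175245/470731 - 1*441² = -175245/470731 - 1*194481 = -175245/470731 - 194481 = -91548410856/470731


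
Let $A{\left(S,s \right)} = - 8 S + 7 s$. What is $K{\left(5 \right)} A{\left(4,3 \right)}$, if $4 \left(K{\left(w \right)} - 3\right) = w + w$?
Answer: $- \frac{121}{2} \approx -60.5$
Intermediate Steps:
$K{\left(w \right)} = 3 + \frac{w}{2}$ ($K{\left(w \right)} = 3 + \frac{w + w}{4} = 3 + \frac{2 w}{4} = 3 + \frac{w}{2}$)
$K{\left(5 \right)} A{\left(4,3 \right)} = \left(3 + \frac{1}{2} \cdot 5\right) \left(\left(-8\right) 4 + 7 \cdot 3\right) = \left(3 + \frac{5}{2}\right) \left(-32 + 21\right) = \frac{11}{2} \left(-11\right) = - \frac{121}{2}$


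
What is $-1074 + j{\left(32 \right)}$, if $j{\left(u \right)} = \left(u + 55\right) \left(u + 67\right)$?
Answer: $7539$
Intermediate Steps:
$j{\left(u \right)} = \left(55 + u\right) \left(67 + u\right)$
$-1074 + j{\left(32 \right)} = -1074 + \left(3685 + 32^{2} + 122 \cdot 32\right) = -1074 + \left(3685 + 1024 + 3904\right) = -1074 + 8613 = 7539$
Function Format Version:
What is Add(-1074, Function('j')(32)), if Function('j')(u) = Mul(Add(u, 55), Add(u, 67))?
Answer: 7539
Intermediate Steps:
Function('j')(u) = Mul(Add(55, u), Add(67, u))
Add(-1074, Function('j')(32)) = Add(-1074, Add(3685, Pow(32, 2), Mul(122, 32))) = Add(-1074, Add(3685, 1024, 3904)) = Add(-1074, 8613) = 7539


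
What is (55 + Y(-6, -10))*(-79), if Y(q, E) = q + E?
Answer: -3081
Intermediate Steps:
Y(q, E) = E + q
(55 + Y(-6, -10))*(-79) = (55 + (-10 - 6))*(-79) = (55 - 16)*(-79) = 39*(-79) = -3081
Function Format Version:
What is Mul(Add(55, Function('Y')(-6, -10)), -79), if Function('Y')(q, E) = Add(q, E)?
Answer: -3081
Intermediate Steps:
Function('Y')(q, E) = Add(E, q)
Mul(Add(55, Function('Y')(-6, -10)), -79) = Mul(Add(55, Add(-10, -6)), -79) = Mul(Add(55, -16), -79) = Mul(39, -79) = -3081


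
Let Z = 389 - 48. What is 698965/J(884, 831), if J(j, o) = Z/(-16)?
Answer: -11183440/341 ≈ -32796.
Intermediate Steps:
Z = 341
J(j, o) = -341/16 (J(j, o) = 341/(-16) = 341*(-1/16) = -341/16)
698965/J(884, 831) = 698965/(-341/16) = 698965*(-16/341) = -11183440/341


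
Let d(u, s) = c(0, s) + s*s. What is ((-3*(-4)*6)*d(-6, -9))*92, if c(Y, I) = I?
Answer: 476928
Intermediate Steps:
d(u, s) = s + s² (d(u, s) = s + s*s = s + s²)
((-3*(-4)*6)*d(-6, -9))*92 = ((-3*(-4)*6)*(-9*(1 - 9)))*92 = ((12*6)*(-9*(-8)))*92 = (72*72)*92 = 5184*92 = 476928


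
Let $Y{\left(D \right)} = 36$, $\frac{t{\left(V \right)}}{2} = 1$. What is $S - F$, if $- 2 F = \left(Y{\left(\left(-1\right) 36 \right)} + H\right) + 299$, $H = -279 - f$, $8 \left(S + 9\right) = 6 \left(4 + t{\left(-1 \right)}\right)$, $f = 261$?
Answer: $-107$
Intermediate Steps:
$t{\left(V \right)} = 2$ ($t{\left(V \right)} = 2 \cdot 1 = 2$)
$S = - \frac{9}{2}$ ($S = -9 + \frac{6 \left(4 + 2\right)}{8} = -9 + \frac{6 \cdot 6}{8} = -9 + \frac{1}{8} \cdot 36 = -9 + \frac{9}{2} = - \frac{9}{2} \approx -4.5$)
$H = -540$ ($H = -279 - 261 = -540$)
$F = \frac{205}{2}$ ($F = - \frac{\left(36 - 540\right) + 299}{2} = - \frac{-504 + 299}{2} = \left(- \frac{1}{2}\right) \left(-205\right) = \frac{205}{2} \approx 102.5$)
$S - F = - \frac{9}{2} - \frac{205}{2} = -107$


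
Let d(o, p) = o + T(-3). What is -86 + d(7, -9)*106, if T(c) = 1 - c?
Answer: 1080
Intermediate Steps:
d(o, p) = 4 + o (d(o, p) = o + (1 - 1*(-3)) = o + (1 + 3) = o + 4 = 4 + o)
-86 + d(7, -9)*106 = -86 + (4 + 7)*106 = -86 + 11*106 = -86 + 1166 = 1080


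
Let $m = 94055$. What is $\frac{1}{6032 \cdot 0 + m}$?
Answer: $\frac{1}{94055} \approx 1.0632 \cdot 10^{-5}$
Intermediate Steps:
$\frac{1}{6032 \cdot 0 + m} = \frac{1}{6032 \cdot 0 + 94055} = \frac{1}{0 + 94055} = \frac{1}{94055}$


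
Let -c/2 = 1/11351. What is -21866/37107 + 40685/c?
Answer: -17136585390277/74214 ≈ -2.3091e+8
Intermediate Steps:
c = -2/11351 ≈ -0.00017620
-21866/37107 + 40685/c = -21866/37107 + 40685/(-2/11351) = -21866*1/37107 + 40685*(-11351/2) = -21866/37107 - 461815435/2 = -17136585390277/74214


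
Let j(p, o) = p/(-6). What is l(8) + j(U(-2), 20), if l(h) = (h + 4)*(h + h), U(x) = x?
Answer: 577/3 ≈ 192.33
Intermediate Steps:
l(h) = 2*h*(4 + h) (l(h) = (4 + h)*(2*h) = 2*h*(4 + h))
j(p, o) = -p/6 (j(p, o) = p*(-1/6) = -p/6)
l(8) + j(U(-2), 20) = 2*8*(4 + 8) - 1/6*(-2) = 2*8*12 + 1/3 = 192 + 1/3 = 577/3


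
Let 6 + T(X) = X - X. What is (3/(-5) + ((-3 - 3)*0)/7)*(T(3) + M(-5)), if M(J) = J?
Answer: 33/5 ≈ 6.6000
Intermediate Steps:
T(X) = -6 (T(X) = -6 + (X - X) = -6 + 0 = -6)
(3/(-5) + ((-3 - 3)*0)/7)*(T(3) + M(-5)) = (3/(-5) + ((-3 - 3)*0)/7)*(-6 - 5) = (3*(-⅕) - 6*0*(⅐))*(-11) = (-⅗ + 0*(⅐))*(-11) = (-⅗ + 0)*(-11) = -⅗*(-11) = 33/5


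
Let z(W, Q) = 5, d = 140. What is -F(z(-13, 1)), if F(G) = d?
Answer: -140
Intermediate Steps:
F(G) = 140
-F(z(-13, 1)) = -1*140 = -140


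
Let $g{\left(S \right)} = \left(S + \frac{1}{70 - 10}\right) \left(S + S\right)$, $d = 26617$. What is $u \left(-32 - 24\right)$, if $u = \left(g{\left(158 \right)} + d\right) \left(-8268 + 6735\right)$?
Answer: $\frac{32858436464}{5} \approx 6.5717 \cdot 10^{9}$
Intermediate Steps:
$g{\left(S \right)} = 2 S \left(\frac{1}{60} + S\right)$ ($g{\left(S \right)} = \left(S + \frac{1}{60}\right) 2 S = \left(\frac{1}{60} + S\right) 2 S = 2 S \left(\frac{1}{60} + S\right)$)
$u = - \frac{586757794}{5}$ ($u = \left(\frac{1}{30} \cdot 158 \left(1 + 60 \cdot 158\right) + 26617\right) \left(-8268 + 6735\right) = \left(\frac{1}{30} \cdot 158 \left(1 + 9480\right) + 26617\right) \left(-1533\right) = \left(\frac{1}{30} \cdot 158 \cdot 9481 + 26617\right) \left(-1533\right) = \left(\frac{748999}{15} + 26617\right) \left(-1533\right) = \frac{1148254}{15} \left(-1533\right) = - \frac{586757794}{5} \approx -1.1735 \cdot 10^{8}$)
$u \left(-32 - 24\right) = - \frac{586757794 \left(-32 - 24\right)}{5} = \left(- \frac{586757794}{5}\right) \left(-56\right) = \frac{32858436464}{5}$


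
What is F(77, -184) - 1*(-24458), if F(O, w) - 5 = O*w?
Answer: 10295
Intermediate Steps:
F(O, w) = 5 + O*w
F(77, -184) - 1*(-24458) = (5 + 77*(-184)) - 1*(-24458) = (5 - 14168) + 24458 = -14163 + 24458 = 10295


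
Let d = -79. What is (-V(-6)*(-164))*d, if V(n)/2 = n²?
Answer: -932832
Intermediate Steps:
V(n) = 2*n²
(-V(-6)*(-164))*d = (-2*(-6)²*(-164))*(-79) = (-2*36*(-164))*(-79) = (-1*72*(-164))*(-79) = -72*(-164)*(-79) = 11808*(-79) = -932832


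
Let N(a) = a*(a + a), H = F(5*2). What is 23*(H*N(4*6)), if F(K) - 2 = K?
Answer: 317952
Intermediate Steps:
F(K) = 2 + K
H = 12 (H = 2 + 5*2 = 2 + 10 = 12)
N(a) = 2*a² (N(a) = a*(2*a) = 2*a²)
23*(H*N(4*6)) = 23*(12*(2*(4*6)²)) = 23*(12*(2*24²)) = 23*(12*(2*576)) = 23*(12*1152) = 23*13824 = 317952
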